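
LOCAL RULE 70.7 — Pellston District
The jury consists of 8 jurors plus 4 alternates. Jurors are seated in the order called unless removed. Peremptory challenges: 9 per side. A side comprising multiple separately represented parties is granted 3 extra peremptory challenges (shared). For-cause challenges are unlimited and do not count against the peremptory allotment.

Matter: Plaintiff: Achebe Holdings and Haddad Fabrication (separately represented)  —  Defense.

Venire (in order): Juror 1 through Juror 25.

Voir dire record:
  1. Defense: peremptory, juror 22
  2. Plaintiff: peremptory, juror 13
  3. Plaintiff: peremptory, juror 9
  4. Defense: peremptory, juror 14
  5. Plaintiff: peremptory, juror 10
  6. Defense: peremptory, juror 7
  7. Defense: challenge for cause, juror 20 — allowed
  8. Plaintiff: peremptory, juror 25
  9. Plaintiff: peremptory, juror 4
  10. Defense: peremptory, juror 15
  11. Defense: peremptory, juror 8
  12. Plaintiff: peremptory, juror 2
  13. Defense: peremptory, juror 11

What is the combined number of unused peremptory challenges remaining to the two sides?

9

Plaintiff allotment: 9 base + 3 multi-party = 12. Defense allotment: 9.
Plaintiff peremptories used: #13, #9, #10, #25, #4, #2 — 6.
Defense peremptories used: #22, #14, #7, #15, #8, #11 — 6 (the for-cause on #20 doesn't count).
Remaining: (12 − 6) + (9 − 6) = 9.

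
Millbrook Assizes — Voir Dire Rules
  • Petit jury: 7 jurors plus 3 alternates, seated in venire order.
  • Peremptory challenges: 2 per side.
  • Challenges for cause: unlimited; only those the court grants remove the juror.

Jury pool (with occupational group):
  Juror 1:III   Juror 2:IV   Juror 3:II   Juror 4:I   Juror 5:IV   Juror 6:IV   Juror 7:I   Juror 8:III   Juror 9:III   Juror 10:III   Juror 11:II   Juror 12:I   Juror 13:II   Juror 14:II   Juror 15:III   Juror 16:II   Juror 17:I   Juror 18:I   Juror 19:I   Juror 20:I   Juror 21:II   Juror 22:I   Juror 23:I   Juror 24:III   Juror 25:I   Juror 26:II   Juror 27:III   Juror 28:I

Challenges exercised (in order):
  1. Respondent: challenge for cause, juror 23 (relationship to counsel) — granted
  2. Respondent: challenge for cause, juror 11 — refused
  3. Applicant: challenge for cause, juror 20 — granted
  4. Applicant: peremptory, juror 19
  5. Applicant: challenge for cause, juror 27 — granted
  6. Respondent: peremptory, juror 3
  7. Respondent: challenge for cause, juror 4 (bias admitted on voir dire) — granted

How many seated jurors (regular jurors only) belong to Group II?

0

Removed: #3, #4, #19, #20, #23, #27.
Seated jurors 1–7: #1, #2, #5, #6, #7, #8, #9 (alternates #10, #11, #12 not counted).
None of those are in Group II → 0.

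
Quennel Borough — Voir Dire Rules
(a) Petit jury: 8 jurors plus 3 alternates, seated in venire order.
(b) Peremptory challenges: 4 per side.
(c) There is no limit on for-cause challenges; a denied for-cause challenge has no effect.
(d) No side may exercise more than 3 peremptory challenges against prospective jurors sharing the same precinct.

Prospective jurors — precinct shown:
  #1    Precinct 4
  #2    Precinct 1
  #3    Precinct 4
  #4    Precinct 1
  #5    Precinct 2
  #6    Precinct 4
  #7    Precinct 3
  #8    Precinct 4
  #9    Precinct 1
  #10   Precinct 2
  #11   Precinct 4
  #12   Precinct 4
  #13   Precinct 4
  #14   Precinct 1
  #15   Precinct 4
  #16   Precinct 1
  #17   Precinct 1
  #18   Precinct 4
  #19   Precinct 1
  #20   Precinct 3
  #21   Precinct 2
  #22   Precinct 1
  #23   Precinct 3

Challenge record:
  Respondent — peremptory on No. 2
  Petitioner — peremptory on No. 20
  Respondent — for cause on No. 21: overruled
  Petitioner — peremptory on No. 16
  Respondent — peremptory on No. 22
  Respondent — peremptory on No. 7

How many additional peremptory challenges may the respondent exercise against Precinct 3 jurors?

Respondent peremptories so far: #2, #22, #7 — 3 of 4 used, 1 left overall.
Against Precinct 3: #7 — 1 used; per-precinct cap 3 leaves 2.
Binding limit: min(1, 2) = 1.

1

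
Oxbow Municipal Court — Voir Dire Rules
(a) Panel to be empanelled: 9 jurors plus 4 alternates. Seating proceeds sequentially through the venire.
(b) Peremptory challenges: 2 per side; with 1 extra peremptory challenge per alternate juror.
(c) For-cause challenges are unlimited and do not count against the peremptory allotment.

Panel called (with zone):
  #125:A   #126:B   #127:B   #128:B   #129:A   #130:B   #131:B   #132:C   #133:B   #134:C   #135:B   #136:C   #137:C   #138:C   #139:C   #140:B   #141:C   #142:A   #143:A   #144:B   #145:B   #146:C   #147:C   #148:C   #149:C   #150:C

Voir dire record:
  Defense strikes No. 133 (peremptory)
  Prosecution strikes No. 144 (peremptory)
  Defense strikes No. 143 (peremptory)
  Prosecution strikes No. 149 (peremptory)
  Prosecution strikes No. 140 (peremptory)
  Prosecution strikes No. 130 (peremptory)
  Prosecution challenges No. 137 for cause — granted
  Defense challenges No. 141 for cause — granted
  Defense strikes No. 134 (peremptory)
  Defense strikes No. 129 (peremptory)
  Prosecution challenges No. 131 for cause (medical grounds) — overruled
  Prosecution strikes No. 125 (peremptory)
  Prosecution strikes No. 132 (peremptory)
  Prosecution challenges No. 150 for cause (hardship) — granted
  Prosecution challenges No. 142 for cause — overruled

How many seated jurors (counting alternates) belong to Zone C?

Removed: #125, #129, #130, #132, #133, #134, #137, #140, #141, #143, #144, #149, #150.
Seated (13 incl. alternates): #126, #127, #128, #131, #135, #136, #138, #139, #142, #145, #146, #147, #148.
Of those, in Zone C: #136, #138, #139, #146, #147, #148 → 6.

6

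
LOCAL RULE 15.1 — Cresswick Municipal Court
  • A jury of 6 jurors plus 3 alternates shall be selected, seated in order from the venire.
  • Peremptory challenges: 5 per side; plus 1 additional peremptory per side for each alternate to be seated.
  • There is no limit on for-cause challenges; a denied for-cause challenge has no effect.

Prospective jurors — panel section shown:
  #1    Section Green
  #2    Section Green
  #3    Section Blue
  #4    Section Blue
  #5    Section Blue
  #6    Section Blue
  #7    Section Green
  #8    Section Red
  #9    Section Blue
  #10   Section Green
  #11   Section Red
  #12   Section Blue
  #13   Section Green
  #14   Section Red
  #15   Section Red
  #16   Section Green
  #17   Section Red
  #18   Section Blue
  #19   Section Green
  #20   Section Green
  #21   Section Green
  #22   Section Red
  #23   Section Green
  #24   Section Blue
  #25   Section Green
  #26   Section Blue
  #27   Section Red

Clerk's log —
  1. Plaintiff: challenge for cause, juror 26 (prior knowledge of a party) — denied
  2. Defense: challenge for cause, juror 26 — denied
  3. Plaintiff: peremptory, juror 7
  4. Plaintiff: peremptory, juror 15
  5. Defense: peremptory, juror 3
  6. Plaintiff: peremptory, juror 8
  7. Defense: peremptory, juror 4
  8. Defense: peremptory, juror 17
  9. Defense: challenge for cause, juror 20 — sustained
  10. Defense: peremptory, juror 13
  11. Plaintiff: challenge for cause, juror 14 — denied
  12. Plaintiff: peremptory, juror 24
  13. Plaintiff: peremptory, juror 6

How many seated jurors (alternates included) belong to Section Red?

Removed: #3, #4, #6, #7, #8, #13, #15, #17, #20, #24.
Seated (9 incl. alternates): #1, #2, #5, #9, #10, #11, #12, #14, #16.
Of those, in Section Red: #11, #14 → 2.

2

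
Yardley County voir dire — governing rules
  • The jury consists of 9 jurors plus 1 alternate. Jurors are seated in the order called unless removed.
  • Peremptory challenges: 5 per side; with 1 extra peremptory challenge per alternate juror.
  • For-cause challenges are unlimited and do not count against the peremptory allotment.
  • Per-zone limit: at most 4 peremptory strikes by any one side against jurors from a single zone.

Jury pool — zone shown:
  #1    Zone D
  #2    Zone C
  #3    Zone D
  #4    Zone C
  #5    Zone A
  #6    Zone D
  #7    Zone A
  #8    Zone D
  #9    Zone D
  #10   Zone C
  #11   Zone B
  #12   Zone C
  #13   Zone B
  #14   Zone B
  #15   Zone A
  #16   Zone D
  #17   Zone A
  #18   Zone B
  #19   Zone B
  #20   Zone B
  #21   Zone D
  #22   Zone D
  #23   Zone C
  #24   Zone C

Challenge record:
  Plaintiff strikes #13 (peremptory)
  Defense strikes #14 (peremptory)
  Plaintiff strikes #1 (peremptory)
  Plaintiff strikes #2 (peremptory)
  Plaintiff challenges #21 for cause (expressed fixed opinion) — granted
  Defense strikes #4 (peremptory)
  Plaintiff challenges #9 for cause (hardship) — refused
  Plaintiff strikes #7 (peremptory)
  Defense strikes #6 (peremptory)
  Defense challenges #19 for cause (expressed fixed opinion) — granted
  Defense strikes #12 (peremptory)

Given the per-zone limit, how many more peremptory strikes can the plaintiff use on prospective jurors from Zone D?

Plaintiff peremptories so far: #13, #1, #2, #7 — 4 of 6 used, 2 left overall.
Against Zone D: #1 — 1 used; per-zone cap 4 leaves 3.
Binding limit: min(2, 3) = 2.

2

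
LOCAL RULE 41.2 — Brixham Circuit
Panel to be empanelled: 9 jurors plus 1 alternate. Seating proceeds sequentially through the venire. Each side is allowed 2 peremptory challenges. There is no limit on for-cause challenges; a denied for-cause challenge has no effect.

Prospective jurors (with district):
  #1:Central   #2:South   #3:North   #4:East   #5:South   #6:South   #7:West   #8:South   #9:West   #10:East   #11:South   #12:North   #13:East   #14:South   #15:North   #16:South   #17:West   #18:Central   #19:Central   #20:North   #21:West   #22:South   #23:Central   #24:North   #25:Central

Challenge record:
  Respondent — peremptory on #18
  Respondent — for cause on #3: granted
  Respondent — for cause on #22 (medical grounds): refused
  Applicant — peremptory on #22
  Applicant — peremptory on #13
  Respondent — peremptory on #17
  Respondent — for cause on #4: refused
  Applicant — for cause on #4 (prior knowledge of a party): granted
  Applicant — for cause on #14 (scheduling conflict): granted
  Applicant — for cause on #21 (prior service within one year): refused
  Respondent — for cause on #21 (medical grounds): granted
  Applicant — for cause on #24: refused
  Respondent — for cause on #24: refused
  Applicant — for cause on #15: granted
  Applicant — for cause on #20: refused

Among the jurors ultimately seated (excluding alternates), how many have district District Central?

Removed: #3, #4, #13, #14, #15, #17, #18, #21, #22.
Seated jurors 1–9: #1, #2, #5, #6, #7, #8, #9, #10, #11 (alternates #12 not counted).
Of those, in District Central: #1 → 1.

1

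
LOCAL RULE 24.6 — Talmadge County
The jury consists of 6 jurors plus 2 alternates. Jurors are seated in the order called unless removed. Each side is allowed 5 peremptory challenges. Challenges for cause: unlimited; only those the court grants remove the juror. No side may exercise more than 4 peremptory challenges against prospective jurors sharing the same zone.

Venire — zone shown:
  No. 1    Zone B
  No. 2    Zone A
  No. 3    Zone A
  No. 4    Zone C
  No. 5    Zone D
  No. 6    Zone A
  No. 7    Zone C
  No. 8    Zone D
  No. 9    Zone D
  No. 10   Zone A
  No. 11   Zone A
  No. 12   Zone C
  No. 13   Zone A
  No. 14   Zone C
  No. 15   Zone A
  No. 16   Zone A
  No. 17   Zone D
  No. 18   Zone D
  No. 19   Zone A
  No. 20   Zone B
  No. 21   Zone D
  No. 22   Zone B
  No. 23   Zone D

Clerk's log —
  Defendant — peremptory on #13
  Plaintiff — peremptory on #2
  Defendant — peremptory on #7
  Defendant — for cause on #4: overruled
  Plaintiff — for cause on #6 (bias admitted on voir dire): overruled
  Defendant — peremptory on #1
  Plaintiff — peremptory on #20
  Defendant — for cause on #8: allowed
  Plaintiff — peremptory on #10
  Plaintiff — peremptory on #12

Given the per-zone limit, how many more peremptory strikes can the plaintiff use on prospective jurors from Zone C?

Plaintiff peremptories so far: #2, #20, #10, #12 — 4 of 5 used, 1 left overall.
Against Zone C: #12 — 1 used; per-zone cap 4 leaves 3.
Binding limit: min(1, 3) = 1.

1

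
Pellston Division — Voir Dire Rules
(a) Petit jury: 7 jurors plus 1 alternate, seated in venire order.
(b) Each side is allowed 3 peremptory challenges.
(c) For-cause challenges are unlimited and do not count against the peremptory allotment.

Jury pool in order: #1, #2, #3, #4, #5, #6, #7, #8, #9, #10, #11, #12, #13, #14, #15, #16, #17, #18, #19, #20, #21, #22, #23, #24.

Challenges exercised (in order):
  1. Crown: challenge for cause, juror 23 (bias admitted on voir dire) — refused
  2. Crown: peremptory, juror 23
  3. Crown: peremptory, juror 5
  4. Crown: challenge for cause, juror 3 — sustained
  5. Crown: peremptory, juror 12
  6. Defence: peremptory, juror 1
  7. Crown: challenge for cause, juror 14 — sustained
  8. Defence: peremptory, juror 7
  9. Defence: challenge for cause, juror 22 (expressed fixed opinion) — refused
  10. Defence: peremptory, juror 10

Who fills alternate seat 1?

15

Removed: #1, #3, #5, #7, #10, #12, #14, #23. (#22 stays — for-cause denied.)
Filling seats in venire order through position 8: #2, #4, #6, #8, #9, #11, #13, #15.
So alternate 1 is #15.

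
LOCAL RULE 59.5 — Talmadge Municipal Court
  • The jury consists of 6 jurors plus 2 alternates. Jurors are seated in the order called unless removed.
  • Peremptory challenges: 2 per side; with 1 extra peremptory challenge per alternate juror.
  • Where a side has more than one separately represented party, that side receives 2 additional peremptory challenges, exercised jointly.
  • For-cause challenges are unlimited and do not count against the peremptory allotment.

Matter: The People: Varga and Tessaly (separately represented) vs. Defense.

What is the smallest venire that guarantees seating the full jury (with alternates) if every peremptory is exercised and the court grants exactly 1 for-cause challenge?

19

Seats to fill: 6 + 2 alternates = 8.
Peremptories — The People: 2 + 1×2 + 2 = 6; Defense: 2 + 1×2 = 4; total 10.
For-cause removals: 1.
Minimum venire: 8 + 10 + 1 = 19.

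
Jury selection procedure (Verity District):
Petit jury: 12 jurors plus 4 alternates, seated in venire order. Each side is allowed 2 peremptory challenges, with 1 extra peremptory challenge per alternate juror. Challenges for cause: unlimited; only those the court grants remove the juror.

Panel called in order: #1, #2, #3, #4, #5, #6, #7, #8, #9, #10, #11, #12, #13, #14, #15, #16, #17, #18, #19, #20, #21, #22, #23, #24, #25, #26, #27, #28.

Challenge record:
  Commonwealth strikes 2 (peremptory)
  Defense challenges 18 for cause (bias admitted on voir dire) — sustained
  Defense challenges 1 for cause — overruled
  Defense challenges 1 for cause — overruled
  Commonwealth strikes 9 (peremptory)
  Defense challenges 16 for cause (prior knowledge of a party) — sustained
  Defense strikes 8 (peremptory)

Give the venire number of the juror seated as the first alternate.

Removed: #2, #8, #9, #16, #18. (#1 stays — for-cause denied.)
Seating in order: seats 1–12 → #1, #3, #4, #5, #6, #7, #10, #11, #12, #13, #14, #15; alternates → #17, #19, #20, #21.
So alternate 1 is #17.

17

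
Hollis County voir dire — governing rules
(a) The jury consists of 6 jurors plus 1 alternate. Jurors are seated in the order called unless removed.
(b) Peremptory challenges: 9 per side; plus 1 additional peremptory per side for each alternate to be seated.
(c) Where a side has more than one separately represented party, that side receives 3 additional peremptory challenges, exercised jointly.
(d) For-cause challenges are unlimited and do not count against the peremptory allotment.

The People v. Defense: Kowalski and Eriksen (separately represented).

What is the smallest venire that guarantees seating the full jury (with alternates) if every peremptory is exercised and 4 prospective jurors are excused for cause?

34

Seats to fill: 6 + 1 alternates = 7.
Peremptories — The People: 9 + 1×1 = 10; Defense: 9 + 1×1 + 3 = 13; total 23.
For-cause removals: 4.
Minimum venire: 7 + 23 + 4 = 34.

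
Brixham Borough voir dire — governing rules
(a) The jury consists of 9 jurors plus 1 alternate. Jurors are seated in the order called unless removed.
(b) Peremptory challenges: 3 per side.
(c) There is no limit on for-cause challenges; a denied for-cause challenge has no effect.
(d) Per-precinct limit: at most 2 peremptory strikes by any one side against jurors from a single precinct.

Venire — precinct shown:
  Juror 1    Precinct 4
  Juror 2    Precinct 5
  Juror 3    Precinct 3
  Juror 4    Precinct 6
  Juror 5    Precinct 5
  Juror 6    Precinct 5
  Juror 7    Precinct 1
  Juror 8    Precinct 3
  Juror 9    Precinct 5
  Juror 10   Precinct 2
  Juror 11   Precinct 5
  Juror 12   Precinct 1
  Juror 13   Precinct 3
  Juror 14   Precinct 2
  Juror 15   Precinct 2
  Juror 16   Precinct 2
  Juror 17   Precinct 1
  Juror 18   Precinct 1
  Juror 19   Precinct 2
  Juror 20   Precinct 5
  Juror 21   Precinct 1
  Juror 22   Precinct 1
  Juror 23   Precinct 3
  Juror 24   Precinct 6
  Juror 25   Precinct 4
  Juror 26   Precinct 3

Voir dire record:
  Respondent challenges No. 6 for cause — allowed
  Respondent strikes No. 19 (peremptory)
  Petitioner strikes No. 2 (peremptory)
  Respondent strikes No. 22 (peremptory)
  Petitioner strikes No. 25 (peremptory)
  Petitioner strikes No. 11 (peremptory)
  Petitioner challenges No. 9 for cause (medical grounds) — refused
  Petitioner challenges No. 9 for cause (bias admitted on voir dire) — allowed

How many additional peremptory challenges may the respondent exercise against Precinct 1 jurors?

1

Respondent peremptories so far: #19, #22 — 2 of 3 used, 1 left overall.
Against Precinct 1: #22 — 1 used; per-precinct cap 2 leaves 1.
Binding limit: min(1, 1) = 1.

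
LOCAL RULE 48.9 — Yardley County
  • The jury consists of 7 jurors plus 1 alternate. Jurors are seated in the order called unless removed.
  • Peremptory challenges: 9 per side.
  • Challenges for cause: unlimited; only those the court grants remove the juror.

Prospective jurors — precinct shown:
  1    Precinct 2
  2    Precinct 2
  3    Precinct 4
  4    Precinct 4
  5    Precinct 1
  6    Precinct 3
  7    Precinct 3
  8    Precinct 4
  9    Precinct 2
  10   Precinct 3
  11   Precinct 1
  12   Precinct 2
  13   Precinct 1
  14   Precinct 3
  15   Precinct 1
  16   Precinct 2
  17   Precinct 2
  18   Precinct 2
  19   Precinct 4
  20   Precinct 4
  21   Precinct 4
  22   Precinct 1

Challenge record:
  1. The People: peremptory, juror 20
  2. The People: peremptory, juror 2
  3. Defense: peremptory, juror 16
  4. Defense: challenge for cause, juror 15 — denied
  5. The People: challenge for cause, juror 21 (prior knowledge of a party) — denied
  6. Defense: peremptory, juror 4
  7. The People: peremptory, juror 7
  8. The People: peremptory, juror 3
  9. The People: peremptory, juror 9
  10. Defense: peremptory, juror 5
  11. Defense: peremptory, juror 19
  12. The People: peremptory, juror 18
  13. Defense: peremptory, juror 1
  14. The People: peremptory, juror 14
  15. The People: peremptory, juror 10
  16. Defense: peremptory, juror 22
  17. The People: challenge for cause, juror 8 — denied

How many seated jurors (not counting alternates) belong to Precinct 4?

Removed: #1, #2, #3, #4, #5, #7, #9, #10, #14, #16, #18, #19, #20, #22.
Seated jurors 1–7: #6, #8, #11, #12, #13, #15, #17 (alternates #21 not counted).
Of those, in Precinct 4: #8 → 1.

1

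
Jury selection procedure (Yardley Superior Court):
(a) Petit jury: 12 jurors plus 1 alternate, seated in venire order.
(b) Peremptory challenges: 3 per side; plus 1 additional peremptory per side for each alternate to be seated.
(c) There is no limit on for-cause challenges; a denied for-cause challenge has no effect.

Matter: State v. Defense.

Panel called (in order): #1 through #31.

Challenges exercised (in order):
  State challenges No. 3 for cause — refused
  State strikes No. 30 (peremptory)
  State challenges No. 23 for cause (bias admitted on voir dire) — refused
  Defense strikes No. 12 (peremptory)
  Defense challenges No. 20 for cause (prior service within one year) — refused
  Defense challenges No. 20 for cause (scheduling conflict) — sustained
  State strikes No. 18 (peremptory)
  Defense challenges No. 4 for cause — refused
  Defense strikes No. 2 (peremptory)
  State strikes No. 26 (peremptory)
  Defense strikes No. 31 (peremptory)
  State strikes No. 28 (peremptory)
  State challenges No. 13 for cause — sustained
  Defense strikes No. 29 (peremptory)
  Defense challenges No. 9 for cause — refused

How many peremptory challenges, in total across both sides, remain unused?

0

State allotment: 3 base + 1 × 1 alternate = 4. Defense allotment: 3 base + 1 × 1 alternate = 4.
State peremptories used: #30, #18, #26, #28 — 4 (for-cause on #3, #23, #13 don't count).
Defense peremptories used: #12, #2, #31, #29 — 4 (for-cause on #20, #20, #4, #9 don't count).
Remaining: (4 − 4) + (4 − 4) = 0.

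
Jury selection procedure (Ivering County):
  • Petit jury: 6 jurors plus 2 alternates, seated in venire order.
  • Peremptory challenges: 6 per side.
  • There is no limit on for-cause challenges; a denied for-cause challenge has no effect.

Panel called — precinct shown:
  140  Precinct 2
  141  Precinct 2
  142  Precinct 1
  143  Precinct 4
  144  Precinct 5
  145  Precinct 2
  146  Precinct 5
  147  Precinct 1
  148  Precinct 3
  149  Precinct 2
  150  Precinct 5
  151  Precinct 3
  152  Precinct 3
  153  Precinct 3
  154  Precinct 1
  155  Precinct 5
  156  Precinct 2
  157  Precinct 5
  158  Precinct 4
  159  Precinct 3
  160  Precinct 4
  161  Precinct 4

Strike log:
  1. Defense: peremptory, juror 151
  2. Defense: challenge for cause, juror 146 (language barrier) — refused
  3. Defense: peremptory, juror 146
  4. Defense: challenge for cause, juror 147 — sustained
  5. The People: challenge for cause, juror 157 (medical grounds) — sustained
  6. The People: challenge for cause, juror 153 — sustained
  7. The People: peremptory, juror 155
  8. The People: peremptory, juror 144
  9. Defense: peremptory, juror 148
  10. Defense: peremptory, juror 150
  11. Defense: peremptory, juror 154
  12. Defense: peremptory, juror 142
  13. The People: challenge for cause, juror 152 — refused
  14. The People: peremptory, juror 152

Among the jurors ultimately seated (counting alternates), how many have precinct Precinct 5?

Removed: #142, #144, #146, #147, #148, #150, #151, #152, #153, #154, #155, #157.
Seated (8 incl. alternates): #140, #141, #143, #145, #149, #156, #158, #159.
None of those are in Precinct 5 → 0.

0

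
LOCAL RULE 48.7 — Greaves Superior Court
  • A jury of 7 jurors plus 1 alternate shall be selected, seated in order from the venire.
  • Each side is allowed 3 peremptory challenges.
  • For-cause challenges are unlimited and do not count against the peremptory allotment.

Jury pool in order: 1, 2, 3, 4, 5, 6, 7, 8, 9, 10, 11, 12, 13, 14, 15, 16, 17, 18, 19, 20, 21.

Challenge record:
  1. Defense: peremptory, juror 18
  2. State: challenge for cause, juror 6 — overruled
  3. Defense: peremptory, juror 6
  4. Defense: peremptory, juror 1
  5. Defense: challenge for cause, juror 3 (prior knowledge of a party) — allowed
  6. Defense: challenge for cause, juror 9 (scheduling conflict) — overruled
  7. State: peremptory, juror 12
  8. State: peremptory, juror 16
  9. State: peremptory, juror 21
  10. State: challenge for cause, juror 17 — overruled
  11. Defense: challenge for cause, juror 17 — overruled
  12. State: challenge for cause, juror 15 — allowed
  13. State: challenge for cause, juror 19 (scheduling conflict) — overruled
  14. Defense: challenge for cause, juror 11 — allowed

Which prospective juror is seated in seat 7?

10

Removed: #1, #3, #6, #11, #12, #15, #16, #18, #21. (#9, #17, #19 stay — for-cause denied.)
Seating in order: seats 1–7 → #2, #4, #5, #7, #8, #9, #10; alternates → #13.
So seat 7 is #10.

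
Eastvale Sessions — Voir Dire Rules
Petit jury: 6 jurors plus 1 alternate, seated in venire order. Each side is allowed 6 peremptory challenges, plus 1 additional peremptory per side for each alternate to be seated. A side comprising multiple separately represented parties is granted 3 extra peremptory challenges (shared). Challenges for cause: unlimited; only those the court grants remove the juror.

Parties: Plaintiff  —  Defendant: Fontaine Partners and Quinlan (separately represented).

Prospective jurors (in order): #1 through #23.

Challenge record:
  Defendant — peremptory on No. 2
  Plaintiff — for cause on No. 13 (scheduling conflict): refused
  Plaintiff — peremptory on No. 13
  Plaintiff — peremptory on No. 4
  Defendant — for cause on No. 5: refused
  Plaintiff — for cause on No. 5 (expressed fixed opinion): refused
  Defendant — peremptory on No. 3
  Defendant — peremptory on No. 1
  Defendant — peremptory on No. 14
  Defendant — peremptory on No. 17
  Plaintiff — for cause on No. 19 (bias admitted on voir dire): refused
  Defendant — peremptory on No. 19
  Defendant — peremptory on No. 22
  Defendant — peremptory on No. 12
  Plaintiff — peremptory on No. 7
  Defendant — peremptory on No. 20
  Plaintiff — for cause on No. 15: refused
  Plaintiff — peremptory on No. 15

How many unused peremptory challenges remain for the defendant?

Defendant allotment: 6 base + 1 × 1 alternate + 3 multi-party = 10.
Defendant peremptories used: #2, #3, #1, #14, #17, #19, #22, #12, #20 — 9 (the for-cause on #5 doesn't count).
Remaining: 10 − 9 = 1.

1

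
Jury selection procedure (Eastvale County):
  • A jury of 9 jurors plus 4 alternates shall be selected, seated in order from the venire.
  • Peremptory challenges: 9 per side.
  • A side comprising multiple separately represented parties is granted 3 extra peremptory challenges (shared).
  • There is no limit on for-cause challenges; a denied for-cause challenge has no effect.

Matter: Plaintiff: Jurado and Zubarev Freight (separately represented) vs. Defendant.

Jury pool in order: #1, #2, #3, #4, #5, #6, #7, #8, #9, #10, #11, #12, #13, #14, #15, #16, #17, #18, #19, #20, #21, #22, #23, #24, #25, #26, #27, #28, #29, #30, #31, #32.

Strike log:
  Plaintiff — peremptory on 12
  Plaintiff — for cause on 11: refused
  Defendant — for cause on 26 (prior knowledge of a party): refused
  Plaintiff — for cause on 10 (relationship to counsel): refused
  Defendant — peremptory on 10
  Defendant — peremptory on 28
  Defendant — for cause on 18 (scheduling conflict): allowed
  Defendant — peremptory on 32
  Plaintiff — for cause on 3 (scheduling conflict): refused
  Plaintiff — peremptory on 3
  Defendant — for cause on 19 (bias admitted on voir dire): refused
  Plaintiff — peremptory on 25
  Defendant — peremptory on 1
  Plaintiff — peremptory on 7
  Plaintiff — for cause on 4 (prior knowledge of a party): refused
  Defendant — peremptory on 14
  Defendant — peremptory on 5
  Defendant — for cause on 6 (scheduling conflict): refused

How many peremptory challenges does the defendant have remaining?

3

Defendant allotment: 9.
Defendant peremptories used: #10, #28, #32, #1, #14, #5 — 6 (for-cause on #26, #18, #19, #6 don't count).
Remaining: 9 − 6 = 3.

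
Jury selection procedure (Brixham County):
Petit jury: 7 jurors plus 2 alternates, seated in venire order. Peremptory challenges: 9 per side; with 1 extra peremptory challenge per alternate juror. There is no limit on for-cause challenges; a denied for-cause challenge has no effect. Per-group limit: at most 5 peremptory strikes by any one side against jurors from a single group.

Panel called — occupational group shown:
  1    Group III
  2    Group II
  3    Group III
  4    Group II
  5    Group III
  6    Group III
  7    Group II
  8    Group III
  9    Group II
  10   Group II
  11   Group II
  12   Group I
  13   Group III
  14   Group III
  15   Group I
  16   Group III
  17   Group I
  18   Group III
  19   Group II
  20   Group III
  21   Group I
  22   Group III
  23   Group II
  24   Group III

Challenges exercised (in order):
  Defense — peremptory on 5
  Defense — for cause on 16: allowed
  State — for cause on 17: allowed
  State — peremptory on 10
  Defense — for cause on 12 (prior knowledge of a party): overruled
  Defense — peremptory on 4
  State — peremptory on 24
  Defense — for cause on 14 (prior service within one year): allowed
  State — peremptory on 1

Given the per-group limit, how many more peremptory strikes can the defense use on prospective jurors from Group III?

4

Defense peremptories so far: #5, #4 — 2 of 11 used, 9 left overall.
Against Group III: #5 — 1 used; per-group cap 5 leaves 4.
Binding limit: min(9, 4) = 4.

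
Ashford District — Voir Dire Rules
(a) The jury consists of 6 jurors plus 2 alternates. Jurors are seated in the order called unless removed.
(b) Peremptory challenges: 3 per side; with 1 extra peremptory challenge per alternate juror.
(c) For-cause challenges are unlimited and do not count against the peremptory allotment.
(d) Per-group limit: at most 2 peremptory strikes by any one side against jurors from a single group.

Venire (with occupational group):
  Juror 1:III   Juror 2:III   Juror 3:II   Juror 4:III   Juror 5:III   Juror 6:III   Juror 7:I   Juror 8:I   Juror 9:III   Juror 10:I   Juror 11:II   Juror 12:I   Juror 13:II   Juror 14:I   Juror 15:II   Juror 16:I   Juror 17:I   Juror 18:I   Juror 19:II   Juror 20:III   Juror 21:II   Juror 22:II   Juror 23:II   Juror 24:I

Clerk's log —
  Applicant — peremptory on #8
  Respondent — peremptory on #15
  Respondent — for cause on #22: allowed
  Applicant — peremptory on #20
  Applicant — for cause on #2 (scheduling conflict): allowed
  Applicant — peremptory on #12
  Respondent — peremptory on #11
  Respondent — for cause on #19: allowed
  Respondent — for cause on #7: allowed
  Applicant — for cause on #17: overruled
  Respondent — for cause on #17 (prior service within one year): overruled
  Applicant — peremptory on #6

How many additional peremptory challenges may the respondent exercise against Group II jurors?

Respondent peremptories so far: #15, #11 — 2 of 5 used, 3 left overall.
Against Group II: #15, #11 — 2 used; per-group cap 2 leaves 0.
Binding limit: min(3, 0) = 0.

0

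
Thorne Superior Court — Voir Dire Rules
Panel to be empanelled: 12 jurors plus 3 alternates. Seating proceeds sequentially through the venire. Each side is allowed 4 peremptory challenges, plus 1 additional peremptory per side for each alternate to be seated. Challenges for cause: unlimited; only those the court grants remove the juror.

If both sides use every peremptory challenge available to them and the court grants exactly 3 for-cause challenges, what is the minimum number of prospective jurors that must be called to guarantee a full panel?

32

Seats to fill: 12 + 3 alternates = 15.
Peremptories: 4 + 1×3 = 7 per side × 2 sides = 14.
For-cause removals: 3.
Minimum venire: 15 + 14 + 3 = 32.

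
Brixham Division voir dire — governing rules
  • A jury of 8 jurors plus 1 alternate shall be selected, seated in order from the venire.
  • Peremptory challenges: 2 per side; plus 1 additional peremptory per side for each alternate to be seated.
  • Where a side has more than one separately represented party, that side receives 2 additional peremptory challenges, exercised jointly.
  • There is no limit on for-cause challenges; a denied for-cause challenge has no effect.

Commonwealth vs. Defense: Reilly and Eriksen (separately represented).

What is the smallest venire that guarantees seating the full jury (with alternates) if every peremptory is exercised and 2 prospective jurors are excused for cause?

19

Seats to fill: 8 + 1 alternates = 9.
Peremptories — Commonwealth: 2 + 1×1 = 3; Defense: 2 + 1×1 + 2 = 5; total 8.
For-cause removals: 2.
Minimum venire: 9 + 8 + 2 = 19.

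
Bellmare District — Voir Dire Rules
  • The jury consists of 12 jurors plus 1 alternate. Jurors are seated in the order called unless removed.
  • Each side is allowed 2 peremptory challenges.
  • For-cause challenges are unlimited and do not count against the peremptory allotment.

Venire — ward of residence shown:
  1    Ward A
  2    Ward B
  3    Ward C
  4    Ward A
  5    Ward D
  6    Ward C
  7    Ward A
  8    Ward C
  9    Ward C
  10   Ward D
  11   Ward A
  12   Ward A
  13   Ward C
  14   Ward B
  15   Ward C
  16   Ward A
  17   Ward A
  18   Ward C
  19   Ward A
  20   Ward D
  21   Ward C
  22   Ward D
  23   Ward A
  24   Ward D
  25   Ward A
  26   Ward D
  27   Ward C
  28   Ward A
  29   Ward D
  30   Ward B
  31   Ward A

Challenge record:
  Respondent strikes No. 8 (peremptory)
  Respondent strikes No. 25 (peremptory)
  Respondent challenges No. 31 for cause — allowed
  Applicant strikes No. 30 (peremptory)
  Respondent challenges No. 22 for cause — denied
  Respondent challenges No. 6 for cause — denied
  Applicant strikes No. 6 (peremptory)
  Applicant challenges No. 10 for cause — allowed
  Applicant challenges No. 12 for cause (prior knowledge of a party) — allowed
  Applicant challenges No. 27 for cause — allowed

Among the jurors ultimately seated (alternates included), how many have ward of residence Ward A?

6

Removed: #6, #8, #10, #12, #25, #27, #30, #31.
Seated (13 incl. alternates): #1, #2, #3, #4, #5, #7, #9, #11, #13, #14, #15, #16, #17.
Of those, in Ward A: #1, #4, #7, #11, #16, #17 → 6.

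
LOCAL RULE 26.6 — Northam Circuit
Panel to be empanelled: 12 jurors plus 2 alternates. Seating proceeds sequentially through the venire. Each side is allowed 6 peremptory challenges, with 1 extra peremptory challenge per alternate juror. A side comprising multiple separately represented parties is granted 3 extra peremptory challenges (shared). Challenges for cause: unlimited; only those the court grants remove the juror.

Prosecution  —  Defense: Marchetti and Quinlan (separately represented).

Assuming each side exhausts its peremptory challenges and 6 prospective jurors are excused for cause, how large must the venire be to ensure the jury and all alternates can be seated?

39

Seats to fill: 12 + 2 alternates = 14.
Peremptories — Prosecution: 6 + 1×2 = 8; Defense: 6 + 1×2 + 3 = 11; total 19.
For-cause removals: 6.
Minimum venire: 14 + 19 + 6 = 39.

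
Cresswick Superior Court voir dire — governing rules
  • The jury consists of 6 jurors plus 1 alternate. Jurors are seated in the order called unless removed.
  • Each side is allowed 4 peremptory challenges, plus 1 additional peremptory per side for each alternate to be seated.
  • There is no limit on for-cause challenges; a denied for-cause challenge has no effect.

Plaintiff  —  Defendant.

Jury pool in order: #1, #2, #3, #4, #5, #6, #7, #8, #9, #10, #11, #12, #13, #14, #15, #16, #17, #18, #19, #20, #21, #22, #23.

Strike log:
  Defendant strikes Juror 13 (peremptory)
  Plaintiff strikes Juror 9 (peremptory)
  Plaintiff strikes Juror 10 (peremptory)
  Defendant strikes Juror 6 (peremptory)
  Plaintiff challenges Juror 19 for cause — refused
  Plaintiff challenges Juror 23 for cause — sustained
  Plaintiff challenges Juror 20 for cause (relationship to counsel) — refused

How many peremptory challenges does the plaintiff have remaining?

3

Plaintiff allotment: 4 base + 1 × 1 alternate = 5.
Plaintiff peremptories used: #9, #10 — 2 (for-cause on #19, #23, #20 don't count).
Remaining: 5 − 2 = 3.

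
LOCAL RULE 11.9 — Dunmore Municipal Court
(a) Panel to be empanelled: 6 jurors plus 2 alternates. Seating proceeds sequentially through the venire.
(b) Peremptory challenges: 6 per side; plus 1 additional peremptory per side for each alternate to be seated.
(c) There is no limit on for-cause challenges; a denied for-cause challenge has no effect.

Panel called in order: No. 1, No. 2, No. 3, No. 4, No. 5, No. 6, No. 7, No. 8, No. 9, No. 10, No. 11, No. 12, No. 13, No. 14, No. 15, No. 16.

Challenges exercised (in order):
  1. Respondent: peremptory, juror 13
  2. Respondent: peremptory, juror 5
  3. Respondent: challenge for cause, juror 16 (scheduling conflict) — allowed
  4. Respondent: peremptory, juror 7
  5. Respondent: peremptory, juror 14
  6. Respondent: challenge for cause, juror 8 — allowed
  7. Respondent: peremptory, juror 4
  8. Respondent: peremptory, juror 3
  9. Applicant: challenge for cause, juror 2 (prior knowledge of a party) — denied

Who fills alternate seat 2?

Removed: #3, #4, #5, #7, #8, #13, #14, #16. (#2 stays — for-cause denied.)
Filling seats in venire order through position 8: #1, #2, #6, #9, #10, #11, #12, #15.
So alternate 2 is #15.

15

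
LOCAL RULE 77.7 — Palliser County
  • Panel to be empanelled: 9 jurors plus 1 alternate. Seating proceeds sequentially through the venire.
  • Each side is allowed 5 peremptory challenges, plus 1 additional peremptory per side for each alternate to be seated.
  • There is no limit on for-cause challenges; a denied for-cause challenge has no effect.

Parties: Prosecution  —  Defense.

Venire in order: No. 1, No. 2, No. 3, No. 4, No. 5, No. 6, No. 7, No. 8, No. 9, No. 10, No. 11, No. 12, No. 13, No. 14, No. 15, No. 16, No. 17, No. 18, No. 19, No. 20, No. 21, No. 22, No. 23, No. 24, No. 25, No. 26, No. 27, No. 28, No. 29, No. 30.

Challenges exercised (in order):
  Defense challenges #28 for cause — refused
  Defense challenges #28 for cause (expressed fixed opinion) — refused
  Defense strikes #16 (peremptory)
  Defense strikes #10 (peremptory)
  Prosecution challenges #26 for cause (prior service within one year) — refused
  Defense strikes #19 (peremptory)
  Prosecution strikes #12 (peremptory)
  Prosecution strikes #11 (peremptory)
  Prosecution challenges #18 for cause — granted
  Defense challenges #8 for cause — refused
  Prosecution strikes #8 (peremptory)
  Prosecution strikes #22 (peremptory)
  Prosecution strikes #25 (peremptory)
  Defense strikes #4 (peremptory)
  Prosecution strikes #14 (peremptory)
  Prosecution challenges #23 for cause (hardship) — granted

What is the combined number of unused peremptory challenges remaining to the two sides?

2

Prosecution allotment: 5 base + 1 × 1 alternate = 6. Defense allotment: 5 base + 1 × 1 alternate = 6.
Prosecution peremptories used: #12, #11, #8, #22, #25, #14 — 6 (for-cause on #26, #18, #23 don't count).
Defense peremptories used: #16, #10, #19, #4 — 4 (for-cause on #28, #28, #8 don't count).
Remaining: (6 − 6) + (6 − 4) = 2.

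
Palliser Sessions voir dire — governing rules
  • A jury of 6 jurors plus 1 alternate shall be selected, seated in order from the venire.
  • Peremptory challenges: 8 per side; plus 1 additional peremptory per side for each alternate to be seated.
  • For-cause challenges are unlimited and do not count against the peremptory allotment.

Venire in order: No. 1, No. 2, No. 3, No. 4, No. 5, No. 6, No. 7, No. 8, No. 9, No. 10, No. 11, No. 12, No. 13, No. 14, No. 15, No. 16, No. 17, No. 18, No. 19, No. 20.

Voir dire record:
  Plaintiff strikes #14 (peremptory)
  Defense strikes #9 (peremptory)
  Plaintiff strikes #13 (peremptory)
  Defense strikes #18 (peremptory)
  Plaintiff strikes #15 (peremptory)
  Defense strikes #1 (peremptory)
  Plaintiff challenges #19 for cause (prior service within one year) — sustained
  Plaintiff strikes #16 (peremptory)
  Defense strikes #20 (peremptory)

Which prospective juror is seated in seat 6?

Removed: #1, #9, #13, #14, #15, #16, #18, #19, #20.
Seating in order: seats 1–6 → #2, #3, #4, #5, #6, #7; alternates → #8.
So seat 6 is #7.

7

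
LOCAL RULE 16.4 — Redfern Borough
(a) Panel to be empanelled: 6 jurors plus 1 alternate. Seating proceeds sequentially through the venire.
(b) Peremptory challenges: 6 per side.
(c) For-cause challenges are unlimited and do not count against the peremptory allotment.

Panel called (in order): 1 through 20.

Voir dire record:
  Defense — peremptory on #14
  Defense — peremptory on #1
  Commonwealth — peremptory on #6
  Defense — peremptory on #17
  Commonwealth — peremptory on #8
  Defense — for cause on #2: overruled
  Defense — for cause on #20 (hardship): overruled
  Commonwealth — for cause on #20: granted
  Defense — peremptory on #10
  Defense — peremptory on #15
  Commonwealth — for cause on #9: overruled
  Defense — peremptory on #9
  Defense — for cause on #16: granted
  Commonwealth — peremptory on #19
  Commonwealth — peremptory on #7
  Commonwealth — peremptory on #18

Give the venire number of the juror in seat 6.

Removed: #1, #6, #7, #8, #9, #10, #14, #15, #16, #17, #18, #19, #20. (#2 stays — for-cause denied.)
Seating in order: seats 1–6 → #2, #3, #4, #5, #11, #12; alternates → #13.
So seat 6 is #12.

12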